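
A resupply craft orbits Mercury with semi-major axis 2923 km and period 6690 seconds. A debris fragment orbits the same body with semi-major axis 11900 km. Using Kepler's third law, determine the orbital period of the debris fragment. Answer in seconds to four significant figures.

T₂ ≈ 54950 seconds

Kepler's third law: T² ∝ a³, so T₂ = T₁ (a₂/a₁)^(3/2).
a₂/a₁ = 4.071, (a₂/a₁)^(3/2) = 8.214.
T₂ = 6690 × 8.214 = 54950 seconds.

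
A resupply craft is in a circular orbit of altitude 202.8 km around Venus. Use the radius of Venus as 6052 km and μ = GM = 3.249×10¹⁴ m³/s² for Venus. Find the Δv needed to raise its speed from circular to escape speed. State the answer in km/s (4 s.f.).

r = 6052 + 202.8 = 6254.8 km = 6.2548×10⁶ m.
Circular speed v_c = √(μ/r) = 7207 m/s.
Escape speed v_esc = √(2μ/r) = √2 × v_c = 10190 m/s.
Δv = v_esc − v_c = 2985 m/s = 2.985 km/s.

Δv ≈ 2.985 km/s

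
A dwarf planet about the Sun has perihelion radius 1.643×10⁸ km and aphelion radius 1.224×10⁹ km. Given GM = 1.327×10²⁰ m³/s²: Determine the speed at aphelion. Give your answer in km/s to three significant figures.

Semi-major axis a = (r_p + r_a)/2 = 6.9415×10⁸ km = 6.942×10¹¹ m.
Vis-viva: v² = μ(2/r − 1/a) = 1.327×10²⁰ × (1.634×10⁻¹² − 1.441×10⁻¹²) = 2.566×10⁷ m²/s².
v = 5066 m/s = 5.066 km/s.

v ≈ 5.07 km/s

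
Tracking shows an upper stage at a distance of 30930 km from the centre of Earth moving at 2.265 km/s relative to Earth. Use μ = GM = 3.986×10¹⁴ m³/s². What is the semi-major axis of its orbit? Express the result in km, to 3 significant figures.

r = 3.093×10⁷ m.
Specific orbital energy ε = v²/2 − μ/r = (2265)²/2 − 3.986×10¹⁴/3.093×10⁷ = -1.032×10⁷ J/kg.
Since ε = −μ/(2a), a = −μ/(2ε) = 1.931×10⁷ m = 19308 km.

a ≈ 19300 km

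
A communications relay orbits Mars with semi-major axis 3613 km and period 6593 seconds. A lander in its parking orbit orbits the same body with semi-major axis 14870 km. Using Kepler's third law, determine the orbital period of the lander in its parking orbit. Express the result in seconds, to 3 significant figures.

Kepler's third law: T² ∝ a³, so T₂ = T₁ (a₂/a₁)^(3/2).
a₂/a₁ = 4.116, (a₂/a₁)^(3/2) = 8.350.
T₂ = 6593 × 8.350 = 55050 seconds.

T₂ ≈ 55000 seconds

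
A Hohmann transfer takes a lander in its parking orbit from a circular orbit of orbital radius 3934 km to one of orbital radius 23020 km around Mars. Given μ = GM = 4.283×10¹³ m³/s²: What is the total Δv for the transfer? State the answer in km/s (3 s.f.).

Δv_total ≈ 1.64 km/s

r₁ = 3934 km = 3.934×10⁶ m.
r₂ = 23020 km = 2.302×10⁷ m.
Transfer ellipse a_t = (r₁ + r₂)/2 = 1.348×10⁷ m.
At r₁: circular v_c1 = √(μ/r₁) = 3300 m/s; transfer-periapsis v_p = √[μ(2/r₁ − 1/a_t)] = 4312 m/s.
Δv₁ = v_p − v_c1 = 1013 m/s.
At r₂: circular v_c2 = √(μ/r₂) = 1364 m/s; transfer-apoapsis v_a = √[μ(2/r₂ − 1/a_t)] = 737.0 m/s.
Δv₂ = v_c2 − v_a = 627.1 m/s.
Total Δv = Δv₁ + Δv₂ = 1640 m/s = 1.640 km/s.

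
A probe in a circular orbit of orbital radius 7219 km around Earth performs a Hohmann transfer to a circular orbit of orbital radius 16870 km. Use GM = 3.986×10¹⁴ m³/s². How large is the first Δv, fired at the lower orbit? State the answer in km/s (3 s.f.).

Δv ≈ 1.36 km/s

r₁ = 7219 km = 7.219×10⁶ m.
r₂ = 16870 km = 1.687×10⁷ m.
Transfer ellipse a_t = (r₁ + r₂)/2 = 1.204×10⁷ m.
At r₁: circular v_c1 = √(μ/r₁) = 7431 m/s; transfer-perigee v_p = √[μ(2/r₁ − 1/a_t)] = 8794 m/s.
Δv₁ = v_p − v_c1 = 1363 m/s.
= 1.363 km/s.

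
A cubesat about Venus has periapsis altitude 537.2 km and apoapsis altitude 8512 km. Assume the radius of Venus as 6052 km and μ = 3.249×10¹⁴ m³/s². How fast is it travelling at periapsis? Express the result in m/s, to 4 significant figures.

r_p = 6052 + 537.2 = 6589.2 km = 6.5892×10⁶ m.
r_a = 6052 + 8512 = 14564 km = 1.4564×10⁷ m.
Semi-major axis a = (r_p + r_a)/2 = 10577 km = 1.058×10⁷ m.
Vis-viva: v² = μ(2/r − 1/a) = 3.249×10¹⁴ × (3.035×10⁻⁷ − 9.455×10⁻⁸) = 6.790×10⁷ m²/s².
v = 8240 m/s.

v ≈ 8240 m/s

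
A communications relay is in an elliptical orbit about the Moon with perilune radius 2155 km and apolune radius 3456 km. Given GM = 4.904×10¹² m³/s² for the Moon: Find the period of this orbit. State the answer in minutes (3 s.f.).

Semi-major axis a = (r_p + r_a)/2 = (2155.0 + 3456.0)/2 = 2805.5 km = 2.806×10⁶ m.
By Kepler's third law T = 2π√(a³/μ) = 2π × 2.122×10³ = 1.333×10⁴ s.
= 222.2 minutes.

T ≈ 222 minutes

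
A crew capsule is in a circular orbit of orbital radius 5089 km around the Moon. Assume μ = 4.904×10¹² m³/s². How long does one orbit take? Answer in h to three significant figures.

T ≈ 9.05 h

r = 5089 km = 5.089×10⁶ m.
Kepler's third law: T = 2π√(r³/μ) = 2π√((5.089×10⁶)³ / 4.904×10¹²).
r³/μ = 2.687×10⁷ s², so T = 2π × 5.184×10³ = 3.257×10⁴ s.
Converting: 3.257×10⁴ s ÷ 3600 = 9.048 h.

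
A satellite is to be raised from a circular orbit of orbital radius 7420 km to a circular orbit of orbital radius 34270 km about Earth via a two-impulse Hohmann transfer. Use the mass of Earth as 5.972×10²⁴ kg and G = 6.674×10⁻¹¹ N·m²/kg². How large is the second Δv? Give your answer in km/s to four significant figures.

μ = GM = 6.674×10⁻¹¹ × 5.972×10²⁴ = 3.986×10¹⁴ m³/s².
r₁ = 7420 km = 7.420×10⁶ m.
r₂ = 34270 km = 3.427×10⁷ m.
Transfer ellipse a_t = (r₁ + r₂)/2 = 2.084×10⁷ m.
At r₁: circular v_c1 = √(μ/r₁) = 7329 m/s; transfer-perigee v_p = √[μ(2/r₁ − 1/a_t)] = 9397 m/s.
At r₂: circular v_c2 = √(μ/r₂) = 3410 m/s; transfer-apogee v_a = √[μ(2/r₂ − 1/a_t)] = 2035 m/s.
Δv₂ = v_c2 − v_a = 1376 m/s.
= 1.376 km/s.

Δv ≈ 1.376 km/s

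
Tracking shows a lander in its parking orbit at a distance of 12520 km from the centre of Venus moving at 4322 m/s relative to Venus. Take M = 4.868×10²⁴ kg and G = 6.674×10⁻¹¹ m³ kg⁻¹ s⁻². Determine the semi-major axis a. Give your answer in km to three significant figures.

a ≈ 9780 km

μ = GM = 6.674×10⁻¹¹ × 4.868×10²⁴ = 3.249×10¹⁴ m³/s².
r = 1.252×10⁷ m.
Vis-viva rearranged: 1/a = 2/r − v²/μ = 1.597×10⁻⁷ − 5.750×10⁻⁸ = 1.022×10⁻⁷ m⁻¹.
a = 9.780×10⁶ m = 9780.0 km.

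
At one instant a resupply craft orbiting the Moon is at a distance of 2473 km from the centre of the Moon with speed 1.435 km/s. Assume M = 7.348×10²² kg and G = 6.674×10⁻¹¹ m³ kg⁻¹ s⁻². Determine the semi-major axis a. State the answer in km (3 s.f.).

μ = GM = 6.674×10⁻¹¹ × 7.348×10²² = 4.904×10¹² m³/s².
r = 2.473×10⁶ m.
Specific orbital energy ε = v²/2 − μ/r = (1435)²/2 − 4.904×10¹²/2.473×10⁶ = -9.534×10⁵ J/kg.
Since ε = −μ/(2a), a = −μ/(2ε) = 2.572×10⁶ m = 2571.8 km.

a ≈ 2570 km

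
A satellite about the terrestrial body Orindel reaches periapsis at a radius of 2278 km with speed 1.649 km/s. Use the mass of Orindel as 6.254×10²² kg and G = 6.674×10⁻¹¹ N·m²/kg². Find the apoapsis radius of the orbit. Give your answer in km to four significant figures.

μ = GM = 6.674×10⁻¹¹ × 6.254×10²² = 4.174×10¹² m³/s².
r_p = 2.278×10⁶ m.
Specific energy ε = v²/2 − μ/r = -4.727×10⁵ J/kg, so a = −μ/(2ε) = 4.415×10⁶ m.
The apsides satisfy r_p + r_a = 2a, so the apoapsis radius is 2a − r_p = 6.552×10⁶ m = 6552.5 km.

apoapsis radius ≈ 6552 km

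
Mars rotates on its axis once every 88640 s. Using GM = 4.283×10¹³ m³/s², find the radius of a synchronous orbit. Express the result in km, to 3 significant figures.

A synchronous orbit has period T, so by Kepler's third law a = (μT²/4π²)^(1/3).
μT²/4π² = 4.283×10¹³ × (8.864×10⁴)² / 39.48 = 8.524×10²¹ m³.
a = 2.043×10⁷ m = 20428 km.

r_sync ≈ 20400 km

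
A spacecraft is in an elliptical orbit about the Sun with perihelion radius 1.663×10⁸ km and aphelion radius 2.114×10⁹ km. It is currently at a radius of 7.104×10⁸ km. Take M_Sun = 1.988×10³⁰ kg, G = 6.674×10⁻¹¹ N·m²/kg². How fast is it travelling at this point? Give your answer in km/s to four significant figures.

μ = GM = 6.674×10⁻¹¹ × 1.988×10³⁰ = 1.327×10²⁰ m³/s².
Semi-major axis a = (r_p + r_a)/2 = 1.1402×10⁹ km = 1.140×10¹² m.
Vis-viva: v² = μ(2/r − 1/a) = 1.327×10²⁰ × (2.815×10⁻¹² − 8.771×10⁻¹³) = 2.572×10⁸ m²/s².
v = 16040 m/s = 16.04 km/s.

v ≈ 16.04 km/s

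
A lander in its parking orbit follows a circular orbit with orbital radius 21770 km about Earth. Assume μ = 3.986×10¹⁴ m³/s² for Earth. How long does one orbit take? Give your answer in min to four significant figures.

T ≈ 532.8 min

r = 21770 km = 2.177×10⁷ m.
Kepler's third law: T = 2π√(r³/μ) = 2π√((2.177×10⁷)³ / 3.986×10¹⁴).
r³/μ = 2.588×10⁷ s², so T = 2π × 5.088×10³ = 3.197×10⁴ s.
Converting: 3.197×10⁴ s ÷ 60.00 = 532.8 min.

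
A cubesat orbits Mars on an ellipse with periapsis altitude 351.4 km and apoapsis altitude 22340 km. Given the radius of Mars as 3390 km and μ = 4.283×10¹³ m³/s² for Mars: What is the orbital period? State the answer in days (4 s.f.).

r_p = 3390 + 351.4 = 3741.4 km = 3.7414×10⁶ m.
r_a = 3390 + 22340 = 25730 km = 2.5730×10⁷ m.
Semi-major axis a = (r_p + r_a)/2 = (3741.4 + 25730)/2 = 14736 km = 1.474×10⁷ m.
By Kepler's third law T = 2π√(a³/μ) = 2π × 8.643×10³ = 5.431×10⁴ s.
= 0.6286 days.

T ≈ 0.6286 days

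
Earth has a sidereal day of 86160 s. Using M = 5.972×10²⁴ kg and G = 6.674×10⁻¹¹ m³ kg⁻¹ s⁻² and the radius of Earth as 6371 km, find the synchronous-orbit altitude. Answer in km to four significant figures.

μ = GM = 6.674×10⁻¹¹ × 5.972×10²⁴ = 3.986×10¹⁴ m³/s².
A synchronous orbit has period T, so by Kepler's third law a = (μT²/4π²)^(1/3).
μT²/4π² = 3.986×10¹⁴ × (8.616×10⁴)² / 39.48 = 7.495×10²² m³.
a = 4.216×10⁷ m = 42162 km.
Altitude h = a − R = 42162 − 6371 = 35791 km.

h_sync ≈ 35790 km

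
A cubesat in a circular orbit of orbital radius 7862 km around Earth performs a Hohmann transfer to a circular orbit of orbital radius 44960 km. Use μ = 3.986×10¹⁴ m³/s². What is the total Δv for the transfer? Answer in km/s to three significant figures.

r₁ = 7862 km = 7.862×10⁶ m.
r₂ = 44960 km = 4.496×10⁷ m.
Transfer ellipse a_t = (r₁ + r₂)/2 = 2.641×10⁷ m.
At r₁: circular v_c1 = √(μ/r₁) = 7120 m/s; transfer-perigee v_p = √[μ(2/r₁ − 1/a_t)] = 9290 m/s.
Δv₁ = v_p − v_c1 = 2170 m/s.
At r₂: circular v_c2 = √(μ/r₂) = 2978 m/s; transfer-apogee v_a = √[μ(2/r₂ − 1/a_t)] = 1625 m/s.
Δv₂ = v_c2 − v_a = 1353 m/s.
Total Δv = Δv₁ + Δv₂ = 3523 m/s = 3.523 km/s.

Δv_total ≈ 3.52 km/s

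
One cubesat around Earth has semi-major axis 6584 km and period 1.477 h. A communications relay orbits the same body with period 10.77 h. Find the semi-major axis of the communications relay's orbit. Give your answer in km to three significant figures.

Kepler's third law: a³ ∝ T², so a₂ = a₁ (T₂/T₁)^(2/3).
T₂/T₁ = 7.292, (T₂/T₁)^(2/3) = 3.760.
a₂ = 6584 × 3.760 = 24760 km.

a₂ ≈ 24800 km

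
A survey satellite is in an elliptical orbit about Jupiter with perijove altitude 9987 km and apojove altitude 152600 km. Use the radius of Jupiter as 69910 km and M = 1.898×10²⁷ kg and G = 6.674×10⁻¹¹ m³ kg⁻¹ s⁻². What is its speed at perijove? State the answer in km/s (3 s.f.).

μ = GM = 6.674×10⁻¹¹ × 1.898×10²⁷ = 1.267×10¹⁷ m³/s².
r_p = 69910 + 9987 = 79897 km = 7.9897×10⁷ m.
r_a = 69910 + 152600 = 222510 km = 2.2251×10⁸ m.
Semi-major axis a = (r_p + r_a)/2 = 1.5120×10⁵ km = 1.512×10⁸ m.
Vis-viva: v² = μ(2/r − 1/a) = 1.267×10¹⁷ × (2.503×10⁻⁸ − 6.614×10⁻⁹) = 2.333×10⁹ m²/s².
v = 48300 m/s = 48.30 km/s.

v ≈ 48.3 km/s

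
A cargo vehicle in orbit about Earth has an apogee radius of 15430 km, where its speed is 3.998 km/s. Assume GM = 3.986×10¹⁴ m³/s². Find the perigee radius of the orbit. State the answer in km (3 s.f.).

perigee radius ≈ 6910 km

r_a = 1.543×10⁷ m.
Specific energy ε = v²/2 − μ/r = -1.784×10⁷ J/kg, so a = −μ/(2ε) = 1.117×10⁷ m.
The apsides satisfy r_p + r_a = 2a, so the perigee radius is 2a − r_a = 6.912×10⁶ m = 6912.1 km.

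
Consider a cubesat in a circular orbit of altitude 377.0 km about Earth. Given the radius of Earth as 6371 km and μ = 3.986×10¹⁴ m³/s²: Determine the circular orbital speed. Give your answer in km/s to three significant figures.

r = 6371 + 377.0 = 6748.0 km = 6.7480×10⁶ m.
For a circular orbit v = √(μ/r) = √(3.986×10¹⁴ / 6.748×10⁶) = √(5.907×10⁷) = 7686 m/s.
That is 7.686 km/s.

v ≈ 7.69 km/s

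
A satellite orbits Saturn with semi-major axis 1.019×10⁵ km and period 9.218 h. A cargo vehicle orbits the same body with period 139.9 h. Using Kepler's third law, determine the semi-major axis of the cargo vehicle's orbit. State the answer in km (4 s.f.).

Kepler's third law: a³ ∝ T², so a₂ = a₁ (T₂/T₁)^(2/3).
T₂/T₁ = 15.18, (T₂/T₁)^(2/3) = 6.130.
a₂ = 1.019×10⁵ × 6.130 = 6.246×10⁵ km.

a₂ ≈ 6.246×10⁵ km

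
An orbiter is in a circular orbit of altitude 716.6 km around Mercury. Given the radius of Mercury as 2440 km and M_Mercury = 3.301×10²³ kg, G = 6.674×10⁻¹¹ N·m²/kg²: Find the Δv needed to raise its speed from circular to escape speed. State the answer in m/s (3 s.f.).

μ = GM = 6.674×10⁻¹¹ × 3.301×10²³ = 2.203×10¹³ m³/s².
r = 2440 + 716.6 = 3156.6 km = 3.1566×10⁶ m.
Circular speed v_c = √(μ/r) = 2642 m/s.
Escape speed v_esc = √(2μ/r) = √2 × v_c = 3736 m/s.
Δv = v_esc − v_c = 1094 m/s.

Δv ≈ 1090 m/s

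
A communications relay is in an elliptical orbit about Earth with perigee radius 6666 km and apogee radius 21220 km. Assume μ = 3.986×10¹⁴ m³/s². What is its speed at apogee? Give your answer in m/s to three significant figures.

Semi-major axis a = (r_p + r_a)/2 = 13943 km = 1.394×10⁷ m.
Vis-viva: v² = μ(2/r − 1/a) = 3.986×10¹⁴ × (9.425×10⁻⁸ − 7.172×10⁻⁸) = 8.981×10⁶ m²/s².
v = 2997 m/s.

v ≈ 3000 m/s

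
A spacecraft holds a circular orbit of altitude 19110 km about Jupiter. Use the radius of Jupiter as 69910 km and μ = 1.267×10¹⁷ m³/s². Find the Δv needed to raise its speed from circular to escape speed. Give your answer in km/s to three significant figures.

r = 69910 + 19110 = 89020 km = 8.9020×10⁷ m.
Circular speed v_c = √(μ/r) = 37730 m/s.
Escape speed v_esc = √(2μ/r) = √2 × v_c = 53350 m/s.
Δv = v_esc − v_c = 15630 m/s = 15.63 km/s.

Δv ≈ 15.6 km/s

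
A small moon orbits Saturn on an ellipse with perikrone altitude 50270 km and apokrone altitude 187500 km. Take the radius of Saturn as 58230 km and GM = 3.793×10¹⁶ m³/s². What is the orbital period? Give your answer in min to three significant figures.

r_p = 58230 + 50270 = 108500 km = 1.0850×10⁸ m.
r_a = 58230 + 187500 = 245730 km = 2.4573×10⁸ m.
Semi-major axis a = (r_p + r_a)/2 = (1.0850×10⁵ + 2.4573×10⁵)/2 = 1.7712×10⁵ km = 1.771×10⁸ m.
By Kepler's third law T = 2π√(a³/μ) = 2π × 1.210×10⁴ = 7.605×10⁴ s.
= 1267 min.

T ≈ 1270 min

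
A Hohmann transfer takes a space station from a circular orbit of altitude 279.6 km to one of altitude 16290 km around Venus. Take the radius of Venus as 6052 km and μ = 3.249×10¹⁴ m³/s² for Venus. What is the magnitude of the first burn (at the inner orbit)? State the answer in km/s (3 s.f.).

Δv ≈ 1.78 km/s

r₁ = 6052 + 279.6 = 6331.6 km = 6.3316×10⁶ m.
r₂ = 6052 + 16290 = 22342 km = 2.2342×10⁷ m.
Transfer ellipse a_t = (r₁ + r₂)/2 = 1.434×10⁷ m.
At r₁: circular v_c1 = √(μ/r₁) = 7163 m/s; transfer-periapsis v_p = √[μ(2/r₁ − 1/a_t)] = 8942 m/s.
Δv₁ = v_p − v_c1 = 1779 m/s.
= 1.779 km/s.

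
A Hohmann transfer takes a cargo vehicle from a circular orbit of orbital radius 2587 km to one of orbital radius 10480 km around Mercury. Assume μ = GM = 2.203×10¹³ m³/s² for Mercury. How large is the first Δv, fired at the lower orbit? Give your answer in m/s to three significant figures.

Δv ≈ 778 m/s

r₁ = 2587 km = 2.587×10⁶ m.
r₂ = 10480 km = 1.048×10⁷ m.
Transfer ellipse a_t = (r₁ + r₂)/2 = 6.534×10⁶ m.
At r₁: circular v_c1 = √(μ/r₁) = 2918 m/s; transfer-periherm v_p = √[μ(2/r₁ − 1/a_t)] = 3696 m/s.
Δv₁ = v_p − v_c1 = 777.7 m/s.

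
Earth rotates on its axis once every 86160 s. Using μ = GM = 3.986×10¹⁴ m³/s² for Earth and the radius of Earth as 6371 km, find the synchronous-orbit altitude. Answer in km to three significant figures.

h_sync ≈ 35800 km

A synchronous orbit has period T, so by Kepler's third law a = (μT²/4π²)^(1/3).
μT²/4π² = 3.986×10¹⁴ × (8.616×10⁴)² / 39.48 = 7.495×10²² m³.
a = 4.216×10⁷ m = 42163 km.
Altitude h = a − R = 42163 − 6371 = 35792 km.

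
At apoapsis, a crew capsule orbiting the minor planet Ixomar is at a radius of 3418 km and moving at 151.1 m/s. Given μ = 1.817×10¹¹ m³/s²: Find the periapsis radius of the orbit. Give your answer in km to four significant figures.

periapsis radius ≈ 934.7 km

r_a = 3.418×10⁶ m.
Specific energy ε = v²/2 − μ/r = -4.174×10⁴ J/kg, so a = −μ/(2ε) = 2.176×10⁶ m.
The apsides satisfy r_p + r_a = 2a, so the periapsis radius is 2a − r_a = 9.347×10⁵ m = 934.71 km.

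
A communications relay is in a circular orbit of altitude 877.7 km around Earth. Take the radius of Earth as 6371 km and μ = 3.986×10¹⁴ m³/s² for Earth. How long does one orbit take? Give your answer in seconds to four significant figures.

r = 6371 + 877.7 = 7248.7 km = 7.2487×10⁶ m.
Kepler's third law: T = 2π√(r³/μ) = 2π√((7.249×10⁶)³ / 3.986×10¹⁴).
r³/μ = 9.555×10⁵ s², so T = 2π × 9.775×10² = 6.142×10³ s.

T ≈ 6142 seconds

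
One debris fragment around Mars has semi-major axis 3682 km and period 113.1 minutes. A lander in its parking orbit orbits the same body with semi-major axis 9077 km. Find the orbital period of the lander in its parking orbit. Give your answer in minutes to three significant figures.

T₂ ≈ 438 minutes

Kepler's third law: T² ∝ a³, so T₂ = T₁ (a₂/a₁)^(3/2).
a₂/a₁ = 2.465, (a₂/a₁)^(3/2) = 3.871.
T₂ = 113.1 × 3.871 = 437.8 minutes.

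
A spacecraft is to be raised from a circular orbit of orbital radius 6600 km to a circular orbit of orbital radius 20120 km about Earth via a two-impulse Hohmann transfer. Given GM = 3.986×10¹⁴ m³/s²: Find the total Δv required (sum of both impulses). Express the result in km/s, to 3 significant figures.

Δv_total ≈ 3.09 km/s

r₁ = 6600 km = 6.600×10⁶ m.
r₂ = 20120 km = 2.012×10⁷ m.
Transfer ellipse a_t = (r₁ + r₂)/2 = 1.336×10⁷ m.
At r₁: circular v_c1 = √(μ/r₁) = 7771 m/s; transfer-perigee v_p = √[μ(2/r₁ − 1/a_t)] = 9537 m/s.
Δv₁ = v_p − v_c1 = 1766 m/s.
At r₂: circular v_c2 = √(μ/r₂) = 4451 m/s; transfer-apogee v_a = √[μ(2/r₂ − 1/a_t)] = 3128 m/s.
Δv₂ = v_c2 − v_a = 1323 m/s.
Total Δv = Δv₁ + Δv₂ = 3088 m/s = 3.088 km/s.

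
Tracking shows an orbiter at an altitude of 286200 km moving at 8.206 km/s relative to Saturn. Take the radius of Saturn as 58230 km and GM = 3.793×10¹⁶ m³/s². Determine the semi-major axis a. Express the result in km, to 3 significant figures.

a ≈ 2.48×10⁵ km

r = 58230 + 286200 = 3.4443×10⁵ km = 3.444×10⁸ m.
Specific orbital energy ε = v²/2 − μ/r = (8206)²/2 − 3.793×10¹⁶/3.444×10⁸ = -7.645×10⁷ J/kg.
Since ε = −μ/(2a), a = −μ/(2ε) = 2.481×10⁸ m = 2.4806×10⁵ km.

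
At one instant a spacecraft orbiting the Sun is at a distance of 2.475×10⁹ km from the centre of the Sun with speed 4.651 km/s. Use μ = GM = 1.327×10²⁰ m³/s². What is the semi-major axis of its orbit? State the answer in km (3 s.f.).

r = 2.475×10¹² m.
Vis-viva rearranged: 1/a = 2/r − v²/μ = 8.081×10⁻¹³ − 1.630×10⁻¹³ = 6.451×10⁻¹³ m⁻¹.
a = 1.550×10¹² m = 1.5502×10⁹ km.

a ≈ 1.55×10⁹ km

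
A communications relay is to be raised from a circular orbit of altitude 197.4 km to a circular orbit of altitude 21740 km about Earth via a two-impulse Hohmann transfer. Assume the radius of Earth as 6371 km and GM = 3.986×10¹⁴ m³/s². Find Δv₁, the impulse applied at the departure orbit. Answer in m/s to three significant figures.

r₁ = 6371 + 197.4 = 6568.4 km = 6.5684×10⁶ m.
r₂ = 6371 + 21740 = 28111 km = 2.8111×10⁷ m.
Transfer ellipse a_t = (r₁ + r₂)/2 = 1.734×10⁷ m.
At r₁: circular v_c1 = √(μ/r₁) = 7790 m/s; transfer-perigee v_p = √[μ(2/r₁ − 1/a_t)] = 9919 m/s.
Δv₁ = v_p − v_c1 = 2129 m/s.

Δv ≈ 2130 m/s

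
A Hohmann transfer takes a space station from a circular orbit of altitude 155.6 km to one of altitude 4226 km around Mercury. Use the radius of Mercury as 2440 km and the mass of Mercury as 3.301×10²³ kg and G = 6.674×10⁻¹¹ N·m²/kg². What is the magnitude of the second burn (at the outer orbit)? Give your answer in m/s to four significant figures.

μ = GM = 6.674×10⁻¹¹ × 3.301×10²³ = 2.203×10¹³ m³/s².
r₁ = 2440 + 155.6 = 2595.6 km = 2.5956×10⁶ m.
r₂ = 2440 + 4226 = 6666.0 km = 6.6660×10⁶ m.
Transfer ellipse a_t = (r₁ + r₂)/2 = 4.631×10⁶ m.
At r₁: circular v_c1 = √(μ/r₁) = 2913 m/s; transfer-periherm v_p = √[μ(2/r₁ − 1/a_t)] = 3495 m/s.
At r₂: circular v_c2 = √(μ/r₂) = 1818 m/s; transfer-apoherm v_a = √[μ(2/r₂ − 1/a_t)] = 1361 m/s.
Δv₂ = v_c2 − v_a = 456.9 m/s.

Δv ≈ 456.9 m/s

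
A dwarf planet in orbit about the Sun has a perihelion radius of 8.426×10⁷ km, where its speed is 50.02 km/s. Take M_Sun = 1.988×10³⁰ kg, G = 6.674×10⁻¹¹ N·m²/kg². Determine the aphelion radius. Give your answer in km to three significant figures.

aphelion radius ≈ 3.26×10⁸ km

μ = GM = 6.674×10⁻¹¹ × 1.988×10³⁰ = 1.327×10²⁰ m³/s².
r_p = 8.426×10¹⁰ m.
Specific energy ε = v²/2 − μ/r = -3.236×10⁸ J/kg, so a = −μ/(2ε) = 2.050×10¹¹ m.
The apsides satisfy r_p + r_a = 2a, so the aphelion radius is 2a − r_p = 3.257×10¹¹ m = 3.2570×10⁸ km.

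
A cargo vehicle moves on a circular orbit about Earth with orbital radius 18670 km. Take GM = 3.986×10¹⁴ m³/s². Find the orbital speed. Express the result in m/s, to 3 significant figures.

r = 18670 km = 1.867×10⁷ m.
For a circular orbit v = √(μ/r) = √(3.986×10¹⁴ / 1.867×10⁷) = √(2.135×10⁷) = 4621 m/s.

v ≈ 4620 m/s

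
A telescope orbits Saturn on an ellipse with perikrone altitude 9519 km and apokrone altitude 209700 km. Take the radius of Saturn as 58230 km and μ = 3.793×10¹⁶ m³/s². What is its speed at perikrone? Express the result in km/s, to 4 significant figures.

r_p = 58230 + 9519 = 67749 km = 6.7749×10⁷ m.
r_a = 58230 + 209700 = 267930 km = 2.6793×10⁸ m.
Semi-major axis a = (r_p + r_a)/2 = 1.6784×10⁵ km = 1.678×10⁸ m.
Vis-viva: v² = μ(2/r − 1/a) = 3.793×10¹⁶ × (2.952×10⁻⁸ − 5.958×10⁻⁹) = 8.937×10⁸ m²/s².
v = 29900 m/s = 29.90 km/s.

v ≈ 29.90 km/s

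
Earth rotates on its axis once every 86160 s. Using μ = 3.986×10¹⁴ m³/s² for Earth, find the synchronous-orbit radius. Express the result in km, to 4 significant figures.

A synchronous orbit has period T, so by Kepler's third law a = (μT²/4π²)^(1/3).
μT²/4π² = 3.986×10¹⁴ × (8.616×10⁴)² / 39.48 = 7.495×10²² m³.
a = 4.216×10⁷ m = 42163 km.

r_sync ≈ 42160 km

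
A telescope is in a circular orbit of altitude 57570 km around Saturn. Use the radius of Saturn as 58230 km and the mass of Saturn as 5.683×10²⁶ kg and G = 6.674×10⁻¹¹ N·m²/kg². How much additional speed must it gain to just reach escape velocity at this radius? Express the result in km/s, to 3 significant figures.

Δv ≈ 7.50 km/s

μ = GM = 6.674×10⁻¹¹ × 5.683×10²⁶ = 3.793×10¹⁶ m³/s².
r = 58230 + 57570 = 115800 km = 1.1580×10⁸ m.
Circular speed v_c = √(μ/r) = 18100 m/s.
Escape speed v_esc = √(2μ/r) = √2 × v_c = 25590 m/s.
Δv = v_esc − v_c = 7496 m/s = 7.496 km/s.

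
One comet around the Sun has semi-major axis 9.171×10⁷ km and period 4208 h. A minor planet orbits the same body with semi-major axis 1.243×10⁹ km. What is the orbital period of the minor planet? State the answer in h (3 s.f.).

Kepler's third law: T² ∝ a³, so T₂ = T₁ (a₂/a₁)^(3/2).
a₂/a₁ = 13.55, (a₂/a₁)^(3/2) = 49.90.
T₂ = 4208 × 49.90 = 2.100×10⁵ h.

T₂ ≈ 2.10×10⁵ h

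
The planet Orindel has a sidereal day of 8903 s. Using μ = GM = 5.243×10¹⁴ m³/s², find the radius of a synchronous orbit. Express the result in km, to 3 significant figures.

A synchronous orbit has period T, so by Kepler's third law a = (μT²/4π²)^(1/3).
μT²/4π² = 5.243×10¹⁴ × (8.903×10³)² / 39.48 = 1.053×10²¹ m³.
a = 1.017×10⁷ m = 10173 km.

r_sync ≈ 10200 km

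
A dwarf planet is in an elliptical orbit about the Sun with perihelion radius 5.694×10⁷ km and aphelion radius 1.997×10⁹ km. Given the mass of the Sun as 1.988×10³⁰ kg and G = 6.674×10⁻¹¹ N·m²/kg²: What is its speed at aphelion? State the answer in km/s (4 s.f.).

μ = GM = 6.674×10⁻¹¹ × 1.988×10³⁰ = 1.327×10²⁰ m³/s².
Semi-major axis a = (r_p + r_a)/2 = 1.0270×10⁹ km = 1.027×10¹² m.
Vis-viva: v² = μ(2/r − 1/a) = 1.327×10²⁰ × (1.002×10⁻¹² − 9.737×10⁻¹³) = 3.684×10⁶ m²/s².
v = 1919 m/s = 1.919 km/s.

v ≈ 1.919 km/s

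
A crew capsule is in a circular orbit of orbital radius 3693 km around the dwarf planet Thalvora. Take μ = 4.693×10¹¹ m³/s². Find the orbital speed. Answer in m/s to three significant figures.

r = 3693 km = 3.693×10⁶ m.
For a circular orbit v = √(μ/r) = √(4.693×10¹¹ / 3.693×10⁶) = √(1.271×10⁵) = 356.5 m/s.

v ≈ 356 m/s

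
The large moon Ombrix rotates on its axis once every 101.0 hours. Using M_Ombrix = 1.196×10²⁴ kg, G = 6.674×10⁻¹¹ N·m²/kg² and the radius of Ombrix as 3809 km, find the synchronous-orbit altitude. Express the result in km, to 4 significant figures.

μ = GM = 6.674×10⁻¹¹ × 1.196×10²⁴ = 7.982×10¹³ m³/s².
T = 101.0 hours = 3.636×10⁵ s.
A synchronous orbit has period T, so by Kepler's third law a = (μT²/4π²)^(1/3).
μT²/4π² = 7.982×10¹³ × (3.636×10⁵)² / 39.48 = 2.673×10²³ m³.
a = 6.442×10⁷ m = 64417 km.
Altitude h = a − R = 64417 − 3809 = 60608 km.

h_sync ≈ 60610 km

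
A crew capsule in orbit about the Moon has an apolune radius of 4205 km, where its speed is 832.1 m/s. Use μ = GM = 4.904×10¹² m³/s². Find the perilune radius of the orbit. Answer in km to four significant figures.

perilune radius ≈ 1775 km

r_a = 4.205×10⁶ m.
Specific energy ε = v²/2 − μ/r = -8.200×10⁵ J/kg, so a = −μ/(2ε) = 2.990×10⁶ m.
The apsides satisfy r_p + r_a = 2a, so the perilune radius is 2a − r_a = 1.775×10⁶ m = 1775.2 km.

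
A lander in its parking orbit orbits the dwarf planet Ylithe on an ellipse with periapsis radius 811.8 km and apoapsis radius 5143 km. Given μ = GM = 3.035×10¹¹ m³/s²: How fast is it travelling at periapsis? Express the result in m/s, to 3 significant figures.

v ≈ 804 m/s

Semi-major axis a = (r_p + r_a)/2 = 2977.4 km = 2.977×10⁶ m.
Vis-viva: v² = μ(2/r − 1/a) = 3.035×10¹¹ × (2.464×10⁻⁶ − 3.359×10⁻⁷) = 6.458×10⁵ m²/s².
v = 803.6 m/s.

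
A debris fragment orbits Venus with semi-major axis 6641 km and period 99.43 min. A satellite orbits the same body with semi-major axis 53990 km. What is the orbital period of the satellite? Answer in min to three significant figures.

Kepler's third law: T² ∝ a³, so T₂ = T₁ (a₂/a₁)^(3/2).
a₂/a₁ = 8.130, (a₂/a₁)^(3/2) = 23.18.
T₂ = 99.43 × 23.18 = 2305 min.

T₂ ≈ 2300 min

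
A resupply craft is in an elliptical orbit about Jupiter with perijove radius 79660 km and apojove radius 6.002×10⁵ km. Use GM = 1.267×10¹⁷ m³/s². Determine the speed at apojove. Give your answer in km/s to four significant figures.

v ≈ 7.033 km/s

Semi-major axis a = (r_p + r_a)/2 = 3.3993×10⁵ km = 3.399×10⁸ m.
Vis-viva: v² = μ(2/r − 1/a) = 1.267×10¹⁷ × (3.332×10⁻⁹ − 2.942×10⁻⁹) = 4.947×10⁷ m²/s².
v = 7033 m/s = 7.033 km/s.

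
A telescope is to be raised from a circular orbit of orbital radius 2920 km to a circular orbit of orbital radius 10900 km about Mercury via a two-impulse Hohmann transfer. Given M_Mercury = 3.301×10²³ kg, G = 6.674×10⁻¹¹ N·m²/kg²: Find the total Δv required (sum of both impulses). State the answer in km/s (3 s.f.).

Δv_total ≈ 1.20 km/s

μ = GM = 6.674×10⁻¹¹ × 3.301×10²³ = 2.203×10¹³ m³/s².
r₁ = 2920 km = 2.920×10⁶ m.
r₂ = 10900 km = 1.090×10⁷ m.
Transfer ellipse a_t = (r₁ + r₂)/2 = 6.910×10⁶ m.
At r₁: circular v_c1 = √(μ/r₁) = 2747 m/s; transfer-periherm v_p = √[μ(2/r₁ − 1/a_t)] = 3450 m/s.
Δv₁ = v_p − v_c1 = 703.1 m/s.
At r₂: circular v_c2 = √(μ/r₂) = 1422 m/s; transfer-apoherm v_a = √[μ(2/r₂ − 1/a_t)] = 924.2 m/s.
Δv₂ = v_c2 − v_a = 497.5 m/s.
Total Δv = Δv₁ + Δv₂ = 1201 m/s = 1.201 km/s.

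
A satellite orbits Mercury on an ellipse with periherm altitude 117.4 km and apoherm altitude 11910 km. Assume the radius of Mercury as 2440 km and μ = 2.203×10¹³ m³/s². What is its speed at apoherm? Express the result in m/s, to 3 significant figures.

r_p = 2440 + 117.4 = 2557.4 km = 2.5574×10⁶ m.
r_a = 2440 + 11910 = 14350 km = 1.4350×10⁷ m.
Semi-major axis a = (r_p + r_a)/2 = 8453.7 km = 8.454×10⁶ m.
Vis-viva: v² = μ(2/r − 1/a) = 2.203×10¹³ × (1.394×10⁻⁷ − 1.183×10⁻⁷) = 4.644×10⁵ m²/s².
v = 681.5 m/s.

v ≈ 681 m/s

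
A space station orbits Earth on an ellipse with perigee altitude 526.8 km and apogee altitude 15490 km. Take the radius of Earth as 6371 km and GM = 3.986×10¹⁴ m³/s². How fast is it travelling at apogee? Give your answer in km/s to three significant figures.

r_p = 6371 + 526.8 = 6897.8 km = 6.8978×10⁶ m.
r_a = 6371 + 15490 = 21861 km = 2.1861×10⁷ m.
Semi-major axis a = (r_p + r_a)/2 = 14379 km = 1.438×10⁷ m.
Vis-viva: v² = μ(2/r − 1/a) = 3.986×10¹⁴ × (9.149×10⁻⁸ − 6.954×10⁻⁸) = 8.747×10⁶ m²/s².
v = 2957 m/s = 2.957 km/s.

v ≈ 2.96 km/s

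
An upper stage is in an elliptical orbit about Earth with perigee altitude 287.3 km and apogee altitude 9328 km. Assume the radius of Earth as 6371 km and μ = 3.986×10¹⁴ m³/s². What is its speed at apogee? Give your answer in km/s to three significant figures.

r_p = 6371 + 287.3 = 6658.3 km = 6.6583×10⁶ m.
r_a = 6371 + 9328 = 15699 km = 1.5699×10⁷ m.
Semi-major axis a = (r_p + r_a)/2 = 11179 km = 1.118×10⁷ m.
Vis-viva: v² = μ(2/r − 1/a) = 3.986×10¹⁴ × (1.274×10⁻⁷ − 8.946×10⁻⁸) = 1.512×10⁷ m²/s².
v = 3889 m/s = 3.889 km/s.

v ≈ 3.89 km/s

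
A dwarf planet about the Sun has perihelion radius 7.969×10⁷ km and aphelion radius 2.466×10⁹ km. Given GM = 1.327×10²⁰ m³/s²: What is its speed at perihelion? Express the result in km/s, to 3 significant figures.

v ≈ 56.8 km/s

Semi-major axis a = (r_p + r_a)/2 = 1.2728×10⁹ km = 1.273×10¹² m.
Vis-viva: v² = μ(2/r − 1/a) = 1.327×10²⁰ × (2.510×10⁻¹¹ − 7.856×10⁻¹³) = 3.226×10⁹ m²/s².
v = 56800 m/s = 56.80 km/s.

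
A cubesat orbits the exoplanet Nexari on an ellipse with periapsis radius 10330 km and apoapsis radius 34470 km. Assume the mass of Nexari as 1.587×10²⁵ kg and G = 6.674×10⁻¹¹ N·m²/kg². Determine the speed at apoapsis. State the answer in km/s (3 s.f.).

v ≈ 3.76 km/s

μ = GM = 6.674×10⁻¹¹ × 1.587×10²⁵ = 1.059×10¹⁵ m³/s².
Semi-major axis a = (r_p + r_a)/2 = 22400 km = 2.240×10⁷ m.
Vis-viva: v² = μ(2/r − 1/a) = 1.059×10¹⁵ × (5.802×10⁻⁸ − 4.464×10⁻⁸) = 1.417×10⁷ m²/s².
v = 3764 m/s = 3.764 km/s.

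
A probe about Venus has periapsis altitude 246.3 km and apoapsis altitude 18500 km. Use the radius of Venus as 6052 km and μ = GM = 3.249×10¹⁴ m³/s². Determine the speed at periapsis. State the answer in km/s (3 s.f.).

r_p = 6052 + 246.3 = 6298.3 km = 6.2983×10⁶ m.
r_a = 6052 + 18500 = 24552 km = 2.4552×10⁷ m.
Semi-major axis a = (r_p + r_a)/2 = 15425 km = 1.543×10⁷ m.
Vis-viva: v² = μ(2/r − 1/a) = 3.249×10¹⁴ × (3.175×10⁻⁷ − 6.483×10⁻⁸) = 8.211×10⁷ m²/s².
v = 9061 m/s = 9.061 km/s.

v ≈ 9.06 km/s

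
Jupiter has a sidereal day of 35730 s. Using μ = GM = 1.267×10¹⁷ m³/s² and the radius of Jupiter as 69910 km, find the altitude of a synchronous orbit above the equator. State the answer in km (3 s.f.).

A synchronous orbit has period T, so by Kepler's third law a = (μT²/4π²)^(1/3).
μT²/4π² = 1.267×10¹⁷ × (3.573×10⁴)² / 39.48 = 4.097×10²⁴ m³.
a = 1.600×10⁸ m = 1.6002×10⁵ km.
Altitude h = a − R = 1.6002×10⁵ − 69910 = 90105 km.

h_sync ≈ 90100 km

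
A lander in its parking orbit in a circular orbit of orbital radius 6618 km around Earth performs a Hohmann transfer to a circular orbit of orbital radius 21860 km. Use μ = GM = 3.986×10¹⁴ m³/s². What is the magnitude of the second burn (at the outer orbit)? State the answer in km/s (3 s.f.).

r₁ = 6618 km = 6.618×10⁶ m.
r₂ = 21860 km = 2.186×10⁷ m.
Transfer ellipse a_t = (r₁ + r₂)/2 = 1.424×10⁷ m.
At r₁: circular v_c1 = √(μ/r₁) = 7761 m/s; transfer-perigee v_p = √[μ(2/r₁ − 1/a_t)] = 9616 m/s.
At r₂: circular v_c2 = √(μ/r₂) = 4270 m/s; transfer-apogee v_a = √[μ(2/r₂ − 1/a_t)] = 2911 m/s.
Δv₂ = v_c2 − v_a = 1359 m/s.
= 1.359 km/s.

Δv ≈ 1.36 km/s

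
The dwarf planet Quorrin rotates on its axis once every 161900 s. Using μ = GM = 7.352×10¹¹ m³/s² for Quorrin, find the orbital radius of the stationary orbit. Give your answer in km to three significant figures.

A synchronous orbit has period T, so by Kepler's third law a = (μT²/4π²)^(1/3).
μT²/4π² = 7.352×10¹¹ × (1.619×10⁵)² / 39.48 = 4.881×10²⁰ m³.
a = 7.874×10⁶ m = 7873.7 km.

r_sync ≈ 7870 km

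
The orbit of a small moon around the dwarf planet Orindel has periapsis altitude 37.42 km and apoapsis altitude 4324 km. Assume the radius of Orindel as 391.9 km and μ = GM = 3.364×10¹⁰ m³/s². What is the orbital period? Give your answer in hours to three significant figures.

r_p = 391.9 + 37.42 = 429.32 km = 4.2932×10⁵ m.
r_a = 391.9 + 4324 = 4715.9 km = 4.7159×10⁶ m.
Semi-major axis a = (r_p + r_a)/2 = (429.32 + 4715.9)/2 = 2572.6 km = 2.573×10⁶ m.
By Kepler's third law T = 2π√(a³/μ) = 2π × 2.250×10⁴ = 1.414×10⁵ s.
= 39.27 hours.

T ≈ 39.3 hours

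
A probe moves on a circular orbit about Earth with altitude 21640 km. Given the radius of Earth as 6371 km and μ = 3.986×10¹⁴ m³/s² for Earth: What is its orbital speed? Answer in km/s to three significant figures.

v ≈ 3.77 km/s

r = 6371 + 21640 = 28011 km = 2.8011×10⁷ m.
For a circular orbit v = √(μ/r) = √(3.986×10¹⁴ / 2.801×10⁷) = √(1.423×10⁷) = 3772 m/s.
That is 3.772 km/s.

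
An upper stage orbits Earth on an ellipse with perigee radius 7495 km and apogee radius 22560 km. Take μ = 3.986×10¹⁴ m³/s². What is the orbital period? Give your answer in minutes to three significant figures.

T ≈ 306 minutes

Semi-major axis a = (r_p + r_a)/2 = (7495.0 + 22560)/2 = 15028 km = 1.503×10⁷ m.
By Kepler's third law T = 2π√(a³/μ) = 2π × 2.918×10³ = 1.833×10⁴ s.
= 305.6 minutes.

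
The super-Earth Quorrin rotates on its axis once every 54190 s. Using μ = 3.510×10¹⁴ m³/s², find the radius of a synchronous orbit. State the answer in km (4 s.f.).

r_sync ≈ 29670 km

A synchronous orbit has period T, so by Kepler's third law a = (μT²/4π²)^(1/3).
μT²/4π² = 3.510×10¹⁴ × (5.419×10⁴)² / 39.48 = 2.611×10²² m³.
a = 2.967×10⁷ m = 29666 km.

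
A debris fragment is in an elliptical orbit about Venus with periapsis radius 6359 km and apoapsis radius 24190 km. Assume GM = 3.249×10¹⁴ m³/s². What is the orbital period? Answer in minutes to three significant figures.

Semi-major axis a = (r_p + r_a)/2 = (6359.0 + 24190)/2 = 15274 km = 1.527×10⁷ m.
By Kepler's third law T = 2π√(a³/μ) = 2π × 3.312×10³ = 2.081×10⁴ s.
= 346.8 minutes.

T ≈ 347 minutes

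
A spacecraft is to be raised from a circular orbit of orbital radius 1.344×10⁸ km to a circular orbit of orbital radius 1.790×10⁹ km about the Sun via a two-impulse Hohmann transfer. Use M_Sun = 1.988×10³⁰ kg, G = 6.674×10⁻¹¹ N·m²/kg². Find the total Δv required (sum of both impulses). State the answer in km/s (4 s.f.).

μ = GM = 6.674×10⁻¹¹ × 1.988×10³⁰ = 1.327×10²⁰ m³/s².
r₁ = 1.344×10⁸ km = 1.344×10¹¹ m.
r₂ = 1.790×10⁹ km = 1.790×10¹² m.
Transfer ellipse a_t = (r₁ + r₂)/2 = 9.622×10¹¹ m.
At r₁: circular v_c1 = √(μ/r₁) = 31420 m/s; transfer-perihelion v_p = √[μ(2/r₁ − 1/a_t)] = 42850 m/s.
Δv₁ = v_p − v_c1 = 11430 m/s.
At r₂: circular v_c2 = √(μ/r₂) = 8609 m/s; transfer-aphelion v_a = √[μ(2/r₂ − 1/a_t)] = 3218 m/s.
Δv₂ = v_c2 − v_a = 5392 m/s.
Total Δv = Δv₁ + Δv₂ = 16830 m/s = 16.83 km/s.

Δv_total ≈ 16.83 km/s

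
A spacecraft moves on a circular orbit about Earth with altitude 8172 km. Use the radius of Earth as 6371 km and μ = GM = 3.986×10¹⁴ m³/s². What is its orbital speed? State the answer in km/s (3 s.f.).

r = 6371 + 8172 = 14543 km = 1.4543×10⁷ m.
For a circular orbit v = √(μ/r) = √(3.986×10¹⁴ / 1.454×10⁷) = √(2.741×10⁷) = 5235 m/s.
That is 5.235 km/s.

v ≈ 5.24 km/s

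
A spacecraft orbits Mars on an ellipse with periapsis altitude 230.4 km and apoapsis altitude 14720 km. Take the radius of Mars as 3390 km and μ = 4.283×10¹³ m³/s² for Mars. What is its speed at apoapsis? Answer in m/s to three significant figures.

r_p = 3390 + 230.4 = 3620.4 km = 3.6204×10⁶ m.
r_a = 3390 + 14720 = 18110 km = 1.8110×10⁷ m.
Semi-major axis a = (r_p + r_a)/2 = 10865 km = 1.087×10⁷ m.
Vis-viva: v² = μ(2/r − 1/a) = 4.283×10¹³ × (1.104×10⁻⁷ − 9.204×10⁻⁸) = 7.880×10⁵ m²/s².
v = 887.7 m/s.

v ≈ 888 m/s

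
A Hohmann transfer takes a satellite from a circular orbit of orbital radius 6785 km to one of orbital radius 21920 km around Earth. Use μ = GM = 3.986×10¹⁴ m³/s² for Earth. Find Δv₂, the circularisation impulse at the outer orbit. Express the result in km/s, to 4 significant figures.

Δv ≈ 1.332 km/s

r₁ = 6785 km = 6.785×10⁶ m.
r₂ = 21920 km = 2.192×10⁷ m.
Transfer ellipse a_t = (r₁ + r₂)/2 = 1.435×10⁷ m.
At r₁: circular v_c1 = √(μ/r₁) = 7665 m/s; transfer-perigee v_p = √[μ(2/r₁ − 1/a_t)] = 9472 m/s.
At r₂: circular v_c2 = √(μ/r₂) = 4264 m/s; transfer-apogee v_a = √[μ(2/r₂ − 1/a_t)] = 2932 m/s.
Δv₂ = v_c2 − v_a = 1332 m/s.
= 1.332 km/s.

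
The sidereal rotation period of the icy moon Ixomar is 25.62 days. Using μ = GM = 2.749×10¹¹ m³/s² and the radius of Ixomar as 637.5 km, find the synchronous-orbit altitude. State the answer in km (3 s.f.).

h_sync ≈ 31800 km

T = 25.62 days = 2.214×10⁶ s.
A synchronous orbit has period T, so by Kepler's third law a = (μT²/4π²)^(1/3).
μT²/4π² = 2.749×10¹¹ × (2.214×10⁶)² / 39.48 = 3.412×10²² m³.
a = 3.243×10⁷ m = 32434 km.
Altitude h = a − R = 32434 − 637.5 = 31796 km.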